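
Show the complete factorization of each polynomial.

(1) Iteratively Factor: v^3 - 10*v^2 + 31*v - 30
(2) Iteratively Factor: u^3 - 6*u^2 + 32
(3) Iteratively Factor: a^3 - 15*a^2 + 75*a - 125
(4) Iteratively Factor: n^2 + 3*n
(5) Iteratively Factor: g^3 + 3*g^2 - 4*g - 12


(1) = (v - 2)*(v^2 - 8*v + 15) = (v - 3)*(v - 2)*(v - 5)
(2) = (u - 4)*(u^2 - 2*u - 8) = (u - 4)*(u + 2)*(u - 4)
(3) = (a - 5)*(a^2 - 10*a + 25) = (a - 5)^2*(a - 5)
(4) = (n)*(n + 3)
(5) = (g + 3)*(g^2 - 4) = (g + 2)*(g + 3)*(g - 2)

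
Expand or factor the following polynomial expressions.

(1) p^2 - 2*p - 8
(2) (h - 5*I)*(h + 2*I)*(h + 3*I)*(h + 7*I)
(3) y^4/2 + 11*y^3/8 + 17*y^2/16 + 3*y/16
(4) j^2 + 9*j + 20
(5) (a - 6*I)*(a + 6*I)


(1) = (p - 4)*(p + 2)
(2) = h^4 + 7*I*h^3 + 19*h^2 + 163*I*h - 210
(3) = y*(y/2 + 1/2)*(y + 1/4)*(y + 3/2)
(4) = (j + 4)*(j + 5)
(5) = a^2 + 36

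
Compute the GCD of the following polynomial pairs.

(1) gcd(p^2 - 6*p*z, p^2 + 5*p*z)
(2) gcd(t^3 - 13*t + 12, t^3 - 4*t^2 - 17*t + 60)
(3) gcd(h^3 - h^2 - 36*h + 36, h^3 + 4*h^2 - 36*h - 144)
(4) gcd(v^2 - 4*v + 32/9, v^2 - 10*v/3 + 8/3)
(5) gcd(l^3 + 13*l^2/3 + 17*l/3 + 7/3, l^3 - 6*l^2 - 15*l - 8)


(1) = p
(2) = gcd((t - 3)*(t - 1)*(t + 4), (t - 5)*(t - 3)*(t + 4)) = t^2 + t - 12
(3) = h^2 - 36
(4) = gcd((v - 8/3)*(v - 4/3), (v - 2)*(v - 4/3)) = v - 4/3
(5) = gcd((l + 1)^2*(l + 7/3), (l - 8)*(l + 1)^2) = l^2 + 2*l + 1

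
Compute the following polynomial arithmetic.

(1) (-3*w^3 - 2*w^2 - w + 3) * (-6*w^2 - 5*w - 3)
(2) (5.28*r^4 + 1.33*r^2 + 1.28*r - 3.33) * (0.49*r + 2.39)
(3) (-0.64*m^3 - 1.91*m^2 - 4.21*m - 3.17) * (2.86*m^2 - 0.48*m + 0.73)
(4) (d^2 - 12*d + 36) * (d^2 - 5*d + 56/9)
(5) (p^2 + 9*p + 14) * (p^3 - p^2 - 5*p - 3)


(1) = 18*w^5 + 27*w^4 + 25*w^3 - 7*w^2 - 12*w - 9
(2) = 2.5872*r^5 + 12.6192*r^4 + 0.6517*r^3 + 3.8059*r^2 + 1.4275*r - 7.9587
(3) = -1.8304*m^5 - 5.1554*m^4 - 11.591*m^3 - 8.4397*m^2 - 1.5517*m - 2.3141
(4) = d^4 - 17*d^3 + 920*d^2/9 - 764*d/3 + 224
(5) = p^5 + 8*p^4 - 62*p^2 - 97*p - 42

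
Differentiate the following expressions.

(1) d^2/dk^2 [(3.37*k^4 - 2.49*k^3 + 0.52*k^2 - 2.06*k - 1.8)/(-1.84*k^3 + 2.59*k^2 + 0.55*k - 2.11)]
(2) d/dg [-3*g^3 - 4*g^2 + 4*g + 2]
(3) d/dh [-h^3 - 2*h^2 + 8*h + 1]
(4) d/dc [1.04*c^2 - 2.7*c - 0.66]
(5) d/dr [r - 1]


(1) = (-31.82181*k^6 + 106.664034*k^5 - 0.55368*k^4 + 15.598696*k^3 - 248.88633*k^2 + 107.515218*k + 20.913716)/(6.229504*k^9 - 26.306112*k^8 + 31.442472*k^7 + 19.783349*k^6 - 69.731061*k^5 + 27.299928*k^4 + 42.443387*k^3 - 32.677992*k^2 - 7.345965*k + 9.393931)
(2) = -9*g^2 - 8*g + 4
(3) = -3*h^2 - 4*h + 8
(4) = 2.08*c - 2.7
(5) = 1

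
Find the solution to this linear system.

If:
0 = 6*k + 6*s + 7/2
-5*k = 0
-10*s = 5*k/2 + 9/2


Then:
No Solution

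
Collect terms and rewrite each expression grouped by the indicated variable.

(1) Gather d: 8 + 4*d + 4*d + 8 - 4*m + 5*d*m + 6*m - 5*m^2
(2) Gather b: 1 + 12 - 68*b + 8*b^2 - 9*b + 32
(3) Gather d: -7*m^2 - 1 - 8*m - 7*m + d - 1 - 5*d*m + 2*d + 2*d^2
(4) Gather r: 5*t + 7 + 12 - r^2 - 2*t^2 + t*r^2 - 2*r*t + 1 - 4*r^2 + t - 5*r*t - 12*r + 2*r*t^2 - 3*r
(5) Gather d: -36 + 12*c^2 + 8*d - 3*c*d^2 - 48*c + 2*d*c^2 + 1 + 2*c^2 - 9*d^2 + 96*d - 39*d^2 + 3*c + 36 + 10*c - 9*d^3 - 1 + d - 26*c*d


(1) = d*(5*m + 8) - 5*m^2 + 2*m + 16
(2) = 8*b^2 - 77*b + 45
(3) = 2*d^2 + d*(3 - 5*m) - 7*m^2 - 15*m - 2
(4) = r^2*(t - 5) + r*(2*t^2 - 7*t - 15) - 2*t^2 + 6*t + 20
(5) = 14*c^2 - 35*c - 9*d^3 + d^2*(-3*c - 48) + d*(2*c^2 - 26*c + 105)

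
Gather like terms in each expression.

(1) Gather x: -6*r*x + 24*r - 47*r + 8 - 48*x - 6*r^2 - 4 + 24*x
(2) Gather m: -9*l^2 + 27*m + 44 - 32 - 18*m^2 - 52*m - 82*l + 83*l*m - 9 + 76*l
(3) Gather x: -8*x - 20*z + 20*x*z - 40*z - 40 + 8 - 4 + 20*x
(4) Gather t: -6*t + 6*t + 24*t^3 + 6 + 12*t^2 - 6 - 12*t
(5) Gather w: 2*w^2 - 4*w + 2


(1) = -6*r^2 - 23*r + x*(-6*r - 24) + 4
(2) = -9*l^2 - 6*l - 18*m^2 + m*(83*l - 25) + 3
(3) = x*(20*z + 12) - 60*z - 36
(4) = 24*t^3 + 12*t^2 - 12*t
(5) = 2*w^2 - 4*w + 2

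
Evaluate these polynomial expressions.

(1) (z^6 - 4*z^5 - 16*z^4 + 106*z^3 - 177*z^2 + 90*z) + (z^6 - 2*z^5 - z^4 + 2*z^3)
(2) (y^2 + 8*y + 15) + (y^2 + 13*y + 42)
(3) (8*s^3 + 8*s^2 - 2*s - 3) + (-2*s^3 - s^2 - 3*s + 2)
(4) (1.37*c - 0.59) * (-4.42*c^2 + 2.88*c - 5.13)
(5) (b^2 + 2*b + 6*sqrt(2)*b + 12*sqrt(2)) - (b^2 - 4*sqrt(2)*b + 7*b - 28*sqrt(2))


(1) = 2*z^6 - 6*z^5 - 17*z^4 + 108*z^3 - 177*z^2 + 90*z
(2) = 2*y^2 + 21*y + 57
(3) = 6*s^3 + 7*s^2 - 5*s - 1
(4) = -6.0554*c^3 + 6.5534*c^2 - 8.7273*c + 3.0267
(5) = -5*b + 10*sqrt(2)*b + 40*sqrt(2)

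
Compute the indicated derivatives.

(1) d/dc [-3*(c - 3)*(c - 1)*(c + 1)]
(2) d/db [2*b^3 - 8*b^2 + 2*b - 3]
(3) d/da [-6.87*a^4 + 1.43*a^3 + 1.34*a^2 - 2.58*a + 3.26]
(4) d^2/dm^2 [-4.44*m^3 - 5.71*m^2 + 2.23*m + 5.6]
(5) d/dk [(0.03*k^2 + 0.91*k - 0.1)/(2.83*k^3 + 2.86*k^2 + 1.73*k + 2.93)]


(1) = -9*c^2 + 18*c + 3
(2) = 6*b^2 - 16*b + 2
(3) = -27.48*a^3 + 4.29*a^2 + 2.68*a - 2.58
(4) = -26.64*m - 11.42
(5) = (-0.0849*k^4 - 5.1506*k^3 - 1.7017*k^2 + 0.7478*k + 2.8393)/(8.0089*k^6 + 16.1876*k^5 + 17.9714*k^4 + 26.4794*k^3 + 19.7525*k^2 + 10.1378*k + 8.5849)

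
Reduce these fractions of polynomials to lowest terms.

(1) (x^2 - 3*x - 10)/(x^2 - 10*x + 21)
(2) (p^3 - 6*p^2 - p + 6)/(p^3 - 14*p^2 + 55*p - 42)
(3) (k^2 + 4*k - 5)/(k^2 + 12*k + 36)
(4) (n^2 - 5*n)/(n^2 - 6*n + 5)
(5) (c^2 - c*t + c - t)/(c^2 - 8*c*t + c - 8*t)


(1) = (x^2 - 3*x - 10)/(x^2 - 10*x + 21)
(2) = (p + 1)/(p - 7)
(3) = (k^2 + 4*k - 5)/(k^2 + 12*k + 36)
(4) = n/(n - 1)
(5) = (-c + t)/(-c + 8*t)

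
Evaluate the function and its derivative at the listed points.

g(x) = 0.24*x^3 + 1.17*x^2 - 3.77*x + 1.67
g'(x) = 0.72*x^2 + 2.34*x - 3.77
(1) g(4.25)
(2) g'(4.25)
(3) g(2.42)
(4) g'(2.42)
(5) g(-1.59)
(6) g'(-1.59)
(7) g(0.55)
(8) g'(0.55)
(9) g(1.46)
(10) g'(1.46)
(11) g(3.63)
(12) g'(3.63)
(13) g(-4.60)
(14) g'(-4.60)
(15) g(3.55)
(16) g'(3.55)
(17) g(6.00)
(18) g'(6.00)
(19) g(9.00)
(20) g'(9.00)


(1) = 25.20
(2) = 19.18
(3) = 2.80
(4) = 6.11
(5) = 9.66
(6) = -5.67
(7) = -0.01
(8) = -2.27
(9) = -0.59
(10) = 1.18
(11) = 14.88
(12) = 14.21
(13) = 20.41
(14) = 0.70
(15) = 13.77
(16) = 13.61
(17) = 73.01
(18) = 36.19
(19) = 237.47
(20) = 75.61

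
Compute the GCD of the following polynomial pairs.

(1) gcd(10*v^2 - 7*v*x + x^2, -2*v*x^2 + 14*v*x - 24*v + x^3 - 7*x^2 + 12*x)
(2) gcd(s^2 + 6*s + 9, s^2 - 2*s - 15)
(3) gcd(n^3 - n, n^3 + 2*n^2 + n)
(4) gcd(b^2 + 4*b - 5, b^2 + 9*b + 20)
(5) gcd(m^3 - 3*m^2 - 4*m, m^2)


(1) = -2*v + x
(2) = gcd((s + 3)^2, (s - 5)*(s + 3)) = s + 3
(3) = n^2 + n
(4) = b + 5
(5) = m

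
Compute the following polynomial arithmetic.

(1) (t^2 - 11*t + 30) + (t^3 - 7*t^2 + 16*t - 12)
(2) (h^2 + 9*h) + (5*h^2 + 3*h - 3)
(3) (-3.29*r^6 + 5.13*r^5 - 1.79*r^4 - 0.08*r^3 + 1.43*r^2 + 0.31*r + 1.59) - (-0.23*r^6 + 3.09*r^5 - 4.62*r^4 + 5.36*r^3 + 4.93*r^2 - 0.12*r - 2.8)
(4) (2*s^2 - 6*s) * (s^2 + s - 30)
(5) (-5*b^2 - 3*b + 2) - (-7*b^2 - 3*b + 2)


(1) = t^3 - 6*t^2 + 5*t + 18
(2) = 6*h^2 + 12*h - 3
(3) = -3.06*r^6 + 2.04*r^5 + 2.83*r^4 - 5.44*r^3 - 3.5*r^2 + 0.43*r + 4.39
(4) = 2*s^4 - 4*s^3 - 66*s^2 + 180*s
(5) = 2*b^2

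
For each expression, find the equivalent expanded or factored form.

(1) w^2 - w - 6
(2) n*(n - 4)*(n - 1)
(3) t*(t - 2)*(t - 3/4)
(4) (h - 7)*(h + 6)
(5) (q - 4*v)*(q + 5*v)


(1) = (w - 3)*(w + 2)
(2) = n^3 - 5*n^2 + 4*n
(3) = t^3 - 11*t^2/4 + 3*t/2
(4) = h^2 - h - 42
(5) = q^2 + q*v - 20*v^2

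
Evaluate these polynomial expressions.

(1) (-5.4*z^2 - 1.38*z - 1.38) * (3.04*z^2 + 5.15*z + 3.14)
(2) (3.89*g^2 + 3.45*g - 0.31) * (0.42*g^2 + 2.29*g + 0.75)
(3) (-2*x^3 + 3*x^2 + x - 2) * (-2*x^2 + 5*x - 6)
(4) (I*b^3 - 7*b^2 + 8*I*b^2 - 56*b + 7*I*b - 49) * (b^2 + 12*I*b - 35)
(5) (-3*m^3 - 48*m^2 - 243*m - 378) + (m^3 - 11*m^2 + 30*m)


(1) = -16.416*z^4 - 32.0052*z^3 - 28.2582*z^2 - 11.4402*z - 4.3332
(2) = 1.6338*g^4 + 10.3571*g^3 + 10.6878*g^2 + 1.8776*g - 0.2325
(3) = 4*x^5 - 16*x^4 + 25*x^3 - 9*x^2 - 16*x + 12
(4) = I*b^5 - 19*b^4 + 8*I*b^4 - 152*b^3 - 112*I*b^3 + 112*b^2 - 952*I*b^2 + 1960*b - 833*I*b + 1715
(5) = -2*m^3 - 59*m^2 - 213*m - 378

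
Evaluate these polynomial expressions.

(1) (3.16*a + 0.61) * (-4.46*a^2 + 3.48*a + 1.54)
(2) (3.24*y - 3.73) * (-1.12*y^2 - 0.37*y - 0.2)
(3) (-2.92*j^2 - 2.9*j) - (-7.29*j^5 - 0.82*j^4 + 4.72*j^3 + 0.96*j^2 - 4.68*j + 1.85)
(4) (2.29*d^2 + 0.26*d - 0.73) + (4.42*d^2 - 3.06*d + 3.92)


(1) = -14.0936*a^3 + 8.2762*a^2 + 6.9892*a + 0.9394
(2) = -3.6288*y^3 + 2.9788*y^2 + 0.7321*y + 0.746
(3) = 7.29*j^5 + 0.82*j^4 - 4.72*j^3 - 3.88*j^2 + 1.78*j - 1.85
(4) = 6.71*d^2 - 2.8*d + 3.19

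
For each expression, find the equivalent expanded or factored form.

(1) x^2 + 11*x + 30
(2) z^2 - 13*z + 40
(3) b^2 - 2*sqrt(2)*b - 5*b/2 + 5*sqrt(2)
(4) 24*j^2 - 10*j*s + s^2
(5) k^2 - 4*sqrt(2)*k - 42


(1) = (x + 5)*(x + 6)
(2) = (z - 8)*(z - 5)
(3) = (b - 5/2)*(b - 2*sqrt(2))
(4) = (-6*j + s)*(-4*j + s)
(5) = (k - 7*sqrt(2))*(k + 3*sqrt(2))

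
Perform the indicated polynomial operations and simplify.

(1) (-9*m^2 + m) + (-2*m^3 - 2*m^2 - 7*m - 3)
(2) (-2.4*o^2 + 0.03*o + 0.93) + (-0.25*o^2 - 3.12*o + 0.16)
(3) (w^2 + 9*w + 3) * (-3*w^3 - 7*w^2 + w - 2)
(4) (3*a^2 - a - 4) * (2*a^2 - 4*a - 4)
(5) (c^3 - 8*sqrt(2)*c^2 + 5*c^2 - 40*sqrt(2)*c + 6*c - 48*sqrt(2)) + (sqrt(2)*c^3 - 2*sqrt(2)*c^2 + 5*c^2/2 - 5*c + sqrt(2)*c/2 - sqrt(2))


(1) = -2*m^3 - 11*m^2 - 6*m - 3
(2) = -2.65*o^2 - 3.09*o + 1.09
(3) = -3*w^5 - 34*w^4 - 71*w^3 - 14*w^2 - 15*w - 6
(4) = 6*a^4 - 14*a^3 - 16*a^2 + 20*a + 16
(5) = c^3 + sqrt(2)*c^3 - 10*sqrt(2)*c^2 + 15*c^2/2 - 79*sqrt(2)*c/2 + c - 49*sqrt(2)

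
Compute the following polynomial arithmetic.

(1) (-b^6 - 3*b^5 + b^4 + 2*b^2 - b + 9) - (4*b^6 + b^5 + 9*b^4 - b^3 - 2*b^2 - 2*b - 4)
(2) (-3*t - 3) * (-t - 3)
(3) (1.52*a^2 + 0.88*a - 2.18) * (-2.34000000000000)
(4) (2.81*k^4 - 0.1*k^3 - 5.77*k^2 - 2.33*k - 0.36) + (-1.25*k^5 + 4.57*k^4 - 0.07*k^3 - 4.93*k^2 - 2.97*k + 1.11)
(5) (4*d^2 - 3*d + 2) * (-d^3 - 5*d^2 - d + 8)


(1) = -5*b^6 - 4*b^5 - 8*b^4 + b^3 + 4*b^2 + b + 13
(2) = 3*t^2 + 12*t + 9
(3) = -3.5568*a^2 - 2.0592*a + 5.1012
(4) = -1.25*k^5 + 7.38*k^4 - 0.17*k^3 - 10.7*k^2 - 5.3*k + 0.75
(5) = -4*d^5 - 17*d^4 + 9*d^3 + 25*d^2 - 26*d + 16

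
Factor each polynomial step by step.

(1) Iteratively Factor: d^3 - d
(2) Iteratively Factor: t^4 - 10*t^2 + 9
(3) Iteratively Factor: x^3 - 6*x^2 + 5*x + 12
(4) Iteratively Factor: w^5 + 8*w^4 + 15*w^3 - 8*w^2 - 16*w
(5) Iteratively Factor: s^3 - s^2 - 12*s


(1) = (d - 1)*(d^2 + d) = (d - 1)*(d + 1)*(d)
(2) = (t - 1)*(t^3 + t^2 - 9*t - 9) = (t - 3)*(t - 1)*(t^2 + 4*t + 3) = (t - 3)*(t - 1)*(t + 3)*(t + 1)
(3) = (x + 1)*(x^2 - 7*x + 12) = (x - 3)*(x + 1)*(x - 4)
(4) = (w + 4)*(w^4 + 4*w^3 - w^2 - 4*w) = w*(w + 4)*(w^3 + 4*w^2 - w - 4) = w*(w + 4)^2*(w^2 - 1) = w*(w + 1)*(w + 4)^2*(w - 1)
(5) = (s)*(s^2 - s - 12) = s*(s - 4)*(s + 3)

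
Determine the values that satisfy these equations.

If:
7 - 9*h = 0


Then:
h = 7/9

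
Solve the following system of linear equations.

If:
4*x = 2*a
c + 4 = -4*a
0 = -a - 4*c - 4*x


Then:
a = -16/13
c = 12/13
x = -8/13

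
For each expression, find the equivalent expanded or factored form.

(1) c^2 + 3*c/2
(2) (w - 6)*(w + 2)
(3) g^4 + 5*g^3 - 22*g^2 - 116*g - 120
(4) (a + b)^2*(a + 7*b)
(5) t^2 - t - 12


(1) = c*(c + 3/2)
(2) = w^2 - 4*w - 12
(3) = (g - 5)*(g + 2)^2*(g + 6)
(4) = a^3 + 9*a^2*b + 15*a*b^2 + 7*b^3
(5) = (t - 4)*(t + 3)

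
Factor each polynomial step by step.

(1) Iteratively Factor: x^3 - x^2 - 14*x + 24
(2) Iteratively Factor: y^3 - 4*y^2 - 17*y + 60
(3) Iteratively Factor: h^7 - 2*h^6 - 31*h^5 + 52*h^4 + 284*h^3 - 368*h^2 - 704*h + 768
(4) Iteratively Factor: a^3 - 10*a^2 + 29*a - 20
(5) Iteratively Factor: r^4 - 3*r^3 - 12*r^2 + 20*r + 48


(1) = (x - 2)*(x^2 + x - 12) = (x - 3)*(x - 2)*(x + 4)
(2) = (y - 5)*(y^2 + y - 12) = (y - 5)*(y - 3)*(y + 4)
(3) = (h + 3)*(h^6 - 5*h^5 - 16*h^4 + 100*h^3 - 16*h^2 - 320*h + 256) = (h + 3)*(h + 4)*(h^5 - 9*h^4 + 20*h^3 + 20*h^2 - 96*h + 64) = (h + 2)*(h + 3)*(h + 4)*(h^4 - 11*h^3 + 42*h^2 - 64*h + 32) = (h - 1)*(h + 2)*(h + 3)*(h + 4)*(h^3 - 10*h^2 + 32*h - 32) = (h - 4)*(h - 1)*(h + 2)*(h + 3)*(h + 4)*(h^2 - 6*h + 8) = (h - 4)^2*(h - 1)*(h + 2)*(h + 3)*(h + 4)*(h - 2)
(4) = (a - 1)*(a^2 - 9*a + 20) = (a - 4)*(a - 1)*(a - 5)
(5) = (r - 4)*(r^3 + r^2 - 8*r - 12) = (r - 4)*(r - 3)*(r^2 + 4*r + 4) = (r - 4)*(r - 3)*(r + 2)*(r + 2)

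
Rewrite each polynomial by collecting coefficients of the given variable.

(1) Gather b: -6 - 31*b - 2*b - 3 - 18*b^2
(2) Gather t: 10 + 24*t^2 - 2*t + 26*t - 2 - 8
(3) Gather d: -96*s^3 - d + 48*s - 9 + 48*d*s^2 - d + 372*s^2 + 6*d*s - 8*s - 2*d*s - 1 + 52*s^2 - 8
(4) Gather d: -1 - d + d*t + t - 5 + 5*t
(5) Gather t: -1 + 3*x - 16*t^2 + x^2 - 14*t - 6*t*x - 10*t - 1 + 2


(1) = -18*b^2 - 33*b - 9
(2) = 24*t^2 + 24*t
(3) = d*(48*s^2 + 4*s - 2) - 96*s^3 + 424*s^2 + 40*s - 18
(4) = d*(t - 1) + 6*t - 6
(5) = -16*t^2 + t*(-6*x - 24) + x^2 + 3*x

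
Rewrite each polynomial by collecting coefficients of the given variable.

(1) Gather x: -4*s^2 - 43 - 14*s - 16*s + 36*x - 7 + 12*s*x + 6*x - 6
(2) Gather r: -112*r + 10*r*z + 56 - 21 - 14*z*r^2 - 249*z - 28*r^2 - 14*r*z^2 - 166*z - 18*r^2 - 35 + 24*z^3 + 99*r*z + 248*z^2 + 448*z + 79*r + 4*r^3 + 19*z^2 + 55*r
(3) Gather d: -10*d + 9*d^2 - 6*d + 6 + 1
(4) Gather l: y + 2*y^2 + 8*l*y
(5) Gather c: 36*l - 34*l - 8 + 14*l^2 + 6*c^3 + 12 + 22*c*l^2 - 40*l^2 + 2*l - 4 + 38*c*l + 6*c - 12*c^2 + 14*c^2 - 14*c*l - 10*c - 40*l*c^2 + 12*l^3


(1) = -4*s^2 - 30*s + x*(12*s + 42) - 56
(2) = 4*r^3 + r^2*(-14*z - 46) + r*(-14*z^2 + 109*z + 22) + 24*z^3 + 267*z^2 + 33*z
(3) = 9*d^2 - 16*d + 7
(4) = 8*l*y + 2*y^2 + y
(5) = 6*c^3 + c^2*(2 - 40*l) + c*(22*l^2 + 24*l - 4) + 12*l^3 - 26*l^2 + 4*l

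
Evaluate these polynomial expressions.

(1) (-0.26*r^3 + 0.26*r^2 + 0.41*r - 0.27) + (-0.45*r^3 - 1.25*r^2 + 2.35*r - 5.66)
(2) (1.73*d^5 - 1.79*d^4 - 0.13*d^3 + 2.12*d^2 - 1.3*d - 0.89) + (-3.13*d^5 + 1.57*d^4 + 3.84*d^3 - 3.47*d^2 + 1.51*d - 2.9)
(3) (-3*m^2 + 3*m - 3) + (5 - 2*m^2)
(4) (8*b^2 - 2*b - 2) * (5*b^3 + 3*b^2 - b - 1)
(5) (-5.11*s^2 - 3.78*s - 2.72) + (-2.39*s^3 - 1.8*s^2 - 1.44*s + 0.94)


(1) = -0.71*r^3 - 0.99*r^2 + 2.76*r - 5.93
(2) = -1.4*d^5 - 0.22*d^4 + 3.71*d^3 - 1.35*d^2 + 0.21*d - 3.79
(3) = -5*m^2 + 3*m + 2
(4) = 40*b^5 + 14*b^4 - 24*b^3 - 12*b^2 + 4*b + 2
(5) = -2.39*s^3 - 6.91*s^2 - 5.22*s - 1.78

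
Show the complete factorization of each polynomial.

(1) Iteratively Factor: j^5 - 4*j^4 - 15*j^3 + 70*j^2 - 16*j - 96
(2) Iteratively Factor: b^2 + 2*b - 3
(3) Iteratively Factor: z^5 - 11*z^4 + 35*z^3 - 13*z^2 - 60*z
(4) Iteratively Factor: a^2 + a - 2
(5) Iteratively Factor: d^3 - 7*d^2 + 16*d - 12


(1) = (j + 1)*(j^4 - 5*j^3 - 10*j^2 + 80*j - 96) = (j - 2)*(j + 1)*(j^3 - 3*j^2 - 16*j + 48) = (j - 4)*(j - 2)*(j + 1)*(j^2 + j - 12) = (j - 4)*(j - 3)*(j - 2)*(j + 1)*(j + 4)
(2) = (b + 3)*(b - 1)
(3) = (z + 1)*(z^4 - 12*z^3 + 47*z^2 - 60*z) = (z - 4)*(z + 1)*(z^3 - 8*z^2 + 15*z) = (z - 5)*(z - 4)*(z + 1)*(z^2 - 3*z) = z*(z - 5)*(z - 4)*(z + 1)*(z - 3)
(4) = (a + 2)*(a - 1)
(5) = (d - 2)*(d^2 - 5*d + 6) = (d - 2)^2*(d - 3)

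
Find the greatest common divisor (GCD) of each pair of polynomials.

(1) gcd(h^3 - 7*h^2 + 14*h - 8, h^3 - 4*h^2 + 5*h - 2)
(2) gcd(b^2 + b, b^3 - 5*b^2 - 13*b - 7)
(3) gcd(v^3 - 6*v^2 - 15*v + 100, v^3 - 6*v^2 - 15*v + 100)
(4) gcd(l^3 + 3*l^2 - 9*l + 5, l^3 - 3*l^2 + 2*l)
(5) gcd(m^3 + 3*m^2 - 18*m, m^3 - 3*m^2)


(1) = h^2 - 3*h + 2
(2) = b + 1
(3) = v^3 - 6*v^2 - 15*v + 100
(4) = gcd((l - 1)^2*(l + 5), l*(l - 2)*(l - 1)) = l - 1
(5) = gcd(m*(m - 3)*(m + 6), m^2*(m - 3)) = m^2 - 3*m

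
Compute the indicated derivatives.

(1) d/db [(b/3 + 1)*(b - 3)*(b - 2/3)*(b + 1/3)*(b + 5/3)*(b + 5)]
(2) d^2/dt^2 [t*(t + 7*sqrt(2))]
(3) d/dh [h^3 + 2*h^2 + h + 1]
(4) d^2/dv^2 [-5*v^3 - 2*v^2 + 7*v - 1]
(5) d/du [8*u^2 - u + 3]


(1) = 2*b^5 + 95*b^4/9 - 112*b^3/27 - 1654*b^2/27 - 2962*b/81 + 115/9
(2) = 2
(3) = 3*h^2 + 4*h + 1
(4) = -30*v - 4
(5) = 16*u - 1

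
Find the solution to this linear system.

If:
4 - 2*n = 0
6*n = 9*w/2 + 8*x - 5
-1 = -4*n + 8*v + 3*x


Then:
n = 2
v = 7/8 - 3*x/8
w = 34/9 - 16*x/9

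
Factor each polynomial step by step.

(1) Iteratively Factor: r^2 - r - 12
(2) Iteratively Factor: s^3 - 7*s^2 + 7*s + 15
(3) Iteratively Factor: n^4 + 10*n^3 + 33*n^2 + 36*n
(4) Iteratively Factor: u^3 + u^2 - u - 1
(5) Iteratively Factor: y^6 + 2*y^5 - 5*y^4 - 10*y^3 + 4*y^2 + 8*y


(1) = (r + 3)*(r - 4)
(2) = (s + 1)*(s^2 - 8*s + 15) = (s - 5)*(s + 1)*(s - 3)
(3) = (n + 3)*(n^3 + 7*n^2 + 12*n) = n*(n + 3)*(n^2 + 7*n + 12) = n*(n + 3)*(n + 4)*(n + 3)
(4) = (u + 1)*(u^2 - 1) = (u - 1)*(u + 1)*(u + 1)
(5) = (y + 2)*(y^5 - 5*y^3 + 4*y) = (y - 1)*(y + 2)*(y^4 + y^3 - 4*y^2 - 4*y) = y*(y - 1)*(y + 2)*(y^3 + y^2 - 4*y - 4) = y*(y - 1)*(y + 2)^2*(y^2 - y - 2) = y*(y - 1)*(y + 1)*(y + 2)^2*(y - 2)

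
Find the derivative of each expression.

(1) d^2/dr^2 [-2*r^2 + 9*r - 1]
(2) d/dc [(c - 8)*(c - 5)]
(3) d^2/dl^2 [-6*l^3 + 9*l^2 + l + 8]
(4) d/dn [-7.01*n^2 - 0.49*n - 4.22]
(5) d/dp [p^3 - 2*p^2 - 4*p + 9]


(1) = -4
(2) = 2*c - 13
(3) = 18 - 36*l
(4) = -14.02*n - 0.49
(5) = 3*p^2 - 4*p - 4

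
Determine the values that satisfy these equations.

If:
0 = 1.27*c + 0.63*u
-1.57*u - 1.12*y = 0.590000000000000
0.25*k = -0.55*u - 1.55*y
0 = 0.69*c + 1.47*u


Then:
c = 0.00
k = 3.27
u = 0.00
y = -0.53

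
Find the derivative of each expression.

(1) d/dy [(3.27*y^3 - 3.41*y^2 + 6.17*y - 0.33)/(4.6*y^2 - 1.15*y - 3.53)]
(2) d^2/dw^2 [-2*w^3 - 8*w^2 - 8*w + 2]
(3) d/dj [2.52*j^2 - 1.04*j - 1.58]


(1) = (15.042*y^4 - 7.521*y^3 - 59.0898*y^2 + 27.1106*y - 22.1596)/(21.16*y^4 - 10.58*y^3 - 31.1535*y^2 + 8.119*y + 12.4609)
(2) = -12*w - 16
(3) = 5.04*j - 1.04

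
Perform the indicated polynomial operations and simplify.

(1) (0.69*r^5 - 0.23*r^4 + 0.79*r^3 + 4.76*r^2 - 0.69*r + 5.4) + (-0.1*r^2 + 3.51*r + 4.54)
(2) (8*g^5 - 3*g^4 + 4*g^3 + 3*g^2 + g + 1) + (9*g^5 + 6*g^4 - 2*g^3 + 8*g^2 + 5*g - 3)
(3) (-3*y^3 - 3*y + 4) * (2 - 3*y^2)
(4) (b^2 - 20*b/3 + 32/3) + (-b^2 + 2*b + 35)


(1) = 0.69*r^5 - 0.23*r^4 + 0.79*r^3 + 4.66*r^2 + 2.82*r + 9.94
(2) = 17*g^5 + 3*g^4 + 2*g^3 + 11*g^2 + 6*g - 2
(3) = 9*y^5 + 3*y^3 - 12*y^2 - 6*y + 8
(4) = 137/3 - 14*b/3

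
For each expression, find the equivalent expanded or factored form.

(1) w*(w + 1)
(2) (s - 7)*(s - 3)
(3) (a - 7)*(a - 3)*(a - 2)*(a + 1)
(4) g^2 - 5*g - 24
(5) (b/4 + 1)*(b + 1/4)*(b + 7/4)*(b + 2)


(1) = w^2 + w
(2) = s^2 - 10*s + 21
(3) = a^4 - 11*a^3 + 29*a^2 - a - 42
(4) = (g - 8)*(g + 3)
(5) = b^4/4 + 2*b^3 + 327*b^2/64 + 149*b/32 + 7/8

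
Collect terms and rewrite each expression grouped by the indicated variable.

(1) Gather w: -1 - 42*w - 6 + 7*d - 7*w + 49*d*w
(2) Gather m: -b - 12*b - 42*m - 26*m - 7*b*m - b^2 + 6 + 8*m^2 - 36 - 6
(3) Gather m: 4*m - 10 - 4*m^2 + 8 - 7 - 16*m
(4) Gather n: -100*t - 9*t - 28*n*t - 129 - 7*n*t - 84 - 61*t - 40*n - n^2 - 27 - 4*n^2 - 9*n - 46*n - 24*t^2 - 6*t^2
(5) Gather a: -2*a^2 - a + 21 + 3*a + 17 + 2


(1) = 7*d + w*(49*d - 49) - 7
(2) = -b^2 - 13*b + 8*m^2 + m*(-7*b - 68) - 36
(3) = -4*m^2 - 12*m - 9
(4) = -5*n^2 + n*(-35*t - 95) - 30*t^2 - 170*t - 240
(5) = -2*a^2 + 2*a + 40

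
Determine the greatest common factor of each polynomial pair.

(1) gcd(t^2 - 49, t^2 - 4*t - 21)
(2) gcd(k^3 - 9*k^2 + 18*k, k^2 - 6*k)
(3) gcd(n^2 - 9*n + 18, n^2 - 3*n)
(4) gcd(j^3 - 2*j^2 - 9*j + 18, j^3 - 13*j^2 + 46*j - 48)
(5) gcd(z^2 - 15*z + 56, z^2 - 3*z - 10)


(1) = t - 7
(2) = gcd(k*(k - 6)*(k - 3), k*(k - 6)) = k^2 - 6*k
(3) = gcd((n - 6)*(n - 3), n*(n - 3)) = n - 3
(4) = j^2 - 5*j + 6
(5) = 1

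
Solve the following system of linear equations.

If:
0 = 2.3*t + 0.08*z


Then:
t = -0.0347826086956522*z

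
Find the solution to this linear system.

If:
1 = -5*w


Then:
w = -1/5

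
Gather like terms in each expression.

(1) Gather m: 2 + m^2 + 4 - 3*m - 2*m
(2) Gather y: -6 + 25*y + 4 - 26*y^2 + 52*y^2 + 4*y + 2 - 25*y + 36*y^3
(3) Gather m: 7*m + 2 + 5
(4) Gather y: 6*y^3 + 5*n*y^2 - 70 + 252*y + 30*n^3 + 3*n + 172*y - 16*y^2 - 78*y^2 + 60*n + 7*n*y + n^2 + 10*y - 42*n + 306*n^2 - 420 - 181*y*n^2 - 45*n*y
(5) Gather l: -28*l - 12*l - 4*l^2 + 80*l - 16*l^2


(1) = m^2 - 5*m + 6
(2) = 36*y^3 + 26*y^2 + 4*y
(3) = 7*m + 7
(4) = 30*n^3 + 307*n^2 + 21*n + 6*y^3 + y^2*(5*n - 94) + y*(-181*n^2 - 38*n + 434) - 490
(5) = -20*l^2 + 40*l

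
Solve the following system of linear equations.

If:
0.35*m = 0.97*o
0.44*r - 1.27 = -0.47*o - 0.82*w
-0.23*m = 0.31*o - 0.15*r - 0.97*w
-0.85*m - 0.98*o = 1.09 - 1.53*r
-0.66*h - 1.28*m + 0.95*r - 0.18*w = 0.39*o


Then:
h = -0.55
m = 1.49
o = 0.54
r = 1.88
w = 0.23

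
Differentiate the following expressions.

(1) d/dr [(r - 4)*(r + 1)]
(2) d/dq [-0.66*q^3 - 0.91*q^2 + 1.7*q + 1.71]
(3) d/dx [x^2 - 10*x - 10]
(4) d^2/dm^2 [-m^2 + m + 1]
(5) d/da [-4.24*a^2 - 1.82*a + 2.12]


(1) = 2*r - 3
(2) = -1.98*q^2 - 1.82*q + 1.7
(3) = 2*x - 10
(4) = -2
(5) = -8.48*a - 1.82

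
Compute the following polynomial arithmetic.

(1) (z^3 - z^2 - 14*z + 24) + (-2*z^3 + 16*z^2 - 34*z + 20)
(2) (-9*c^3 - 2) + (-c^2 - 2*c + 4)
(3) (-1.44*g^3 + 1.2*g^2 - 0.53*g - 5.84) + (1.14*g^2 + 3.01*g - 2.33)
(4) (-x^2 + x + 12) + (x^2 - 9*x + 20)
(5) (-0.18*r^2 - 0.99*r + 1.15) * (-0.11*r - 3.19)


(1) = -z^3 + 15*z^2 - 48*z + 44
(2) = -9*c^3 - c^2 - 2*c + 2
(3) = -1.44*g^3 + 2.34*g^2 + 2.48*g - 8.17
(4) = 32 - 8*x
(5) = 0.0198*r^3 + 0.6831*r^2 + 3.0316*r - 3.6685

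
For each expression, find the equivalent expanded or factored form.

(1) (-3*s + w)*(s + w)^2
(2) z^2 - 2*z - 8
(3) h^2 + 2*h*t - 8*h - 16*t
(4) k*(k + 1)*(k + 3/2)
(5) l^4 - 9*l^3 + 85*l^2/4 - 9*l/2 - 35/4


(1) = -3*s^3 - 5*s^2*w - s*w^2 + w^3
(2) = (z - 4)*(z + 2)
(3) = (h - 8)*(h + 2*t)
(4) = k^3 + 5*k^2/2 + 3*k/2
(5) = (l - 5)*(l - 7/2)*(l - 1)*(l + 1/2)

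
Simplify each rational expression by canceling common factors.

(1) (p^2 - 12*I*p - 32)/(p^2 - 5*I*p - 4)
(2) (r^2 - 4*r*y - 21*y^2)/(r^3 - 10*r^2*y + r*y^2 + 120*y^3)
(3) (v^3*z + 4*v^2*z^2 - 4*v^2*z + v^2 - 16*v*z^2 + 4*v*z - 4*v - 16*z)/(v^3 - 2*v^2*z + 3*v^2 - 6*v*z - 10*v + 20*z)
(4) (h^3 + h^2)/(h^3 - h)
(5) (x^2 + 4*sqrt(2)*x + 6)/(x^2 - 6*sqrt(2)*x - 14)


(1) = (p - 8*I)/(p - I)
(2) = (r - 7*y)/(r^2 - 13*r*y + 40*y^2)
(3) = (-v^3*z - 4*v^2*z^2 + 4*v^2*z - v^2 + 16*v*z^2 - 4*v*z + 4*v + 16*z)/(-v^3 + 2*v^2*z - 3*v^2 + 6*v*z + 10*v - 20*z)
(4) = h/(h - 1)
(5) = (x + 3*sqrt(2))/(x - 7*sqrt(2))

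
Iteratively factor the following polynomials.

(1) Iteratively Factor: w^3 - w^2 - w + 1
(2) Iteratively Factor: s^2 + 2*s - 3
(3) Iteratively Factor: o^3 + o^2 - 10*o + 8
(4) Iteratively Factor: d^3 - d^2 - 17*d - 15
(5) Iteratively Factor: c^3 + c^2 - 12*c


(1) = (w - 1)*(w^2 - 1) = (w - 1)^2*(w + 1)
(2) = (s - 1)*(s + 3)
(3) = (o - 1)*(o^2 + 2*o - 8) = (o - 2)*(o - 1)*(o + 4)
(4) = (d - 5)*(d^2 + 4*d + 3) = (d - 5)*(d + 1)*(d + 3)
(5) = (c + 4)*(c^2 - 3*c) = c*(c + 4)*(c - 3)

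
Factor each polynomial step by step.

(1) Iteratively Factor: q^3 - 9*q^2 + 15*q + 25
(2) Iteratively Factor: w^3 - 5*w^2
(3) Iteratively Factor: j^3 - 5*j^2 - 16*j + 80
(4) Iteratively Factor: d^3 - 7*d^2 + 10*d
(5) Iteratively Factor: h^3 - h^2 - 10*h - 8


(1) = (q - 5)*(q^2 - 4*q - 5) = (q - 5)*(q + 1)*(q - 5)
(2) = (w - 5)*(w^2) = w*(w - 5)*(w)
(3) = (j - 5)*(j^2 - 16) = (j - 5)*(j - 4)*(j + 4)
(4) = (d - 5)*(d^2 - 2*d) = (d - 5)*(d - 2)*(d)
(5) = (h + 2)*(h^2 - 3*h - 4) = (h - 4)*(h + 2)*(h + 1)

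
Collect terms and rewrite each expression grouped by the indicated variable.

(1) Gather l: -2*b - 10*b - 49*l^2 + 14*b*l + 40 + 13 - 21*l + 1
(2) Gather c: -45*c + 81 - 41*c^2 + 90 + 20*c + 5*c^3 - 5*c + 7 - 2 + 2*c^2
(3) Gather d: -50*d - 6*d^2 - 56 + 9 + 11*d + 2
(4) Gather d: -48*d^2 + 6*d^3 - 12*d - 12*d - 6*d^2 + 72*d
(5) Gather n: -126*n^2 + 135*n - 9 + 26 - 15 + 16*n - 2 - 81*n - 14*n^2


(1) = -12*b - 49*l^2 + l*(14*b - 21) + 54
(2) = 5*c^3 - 39*c^2 - 30*c + 176
(3) = -6*d^2 - 39*d - 45
(4) = 6*d^3 - 54*d^2 + 48*d
(5) = -140*n^2 + 70*n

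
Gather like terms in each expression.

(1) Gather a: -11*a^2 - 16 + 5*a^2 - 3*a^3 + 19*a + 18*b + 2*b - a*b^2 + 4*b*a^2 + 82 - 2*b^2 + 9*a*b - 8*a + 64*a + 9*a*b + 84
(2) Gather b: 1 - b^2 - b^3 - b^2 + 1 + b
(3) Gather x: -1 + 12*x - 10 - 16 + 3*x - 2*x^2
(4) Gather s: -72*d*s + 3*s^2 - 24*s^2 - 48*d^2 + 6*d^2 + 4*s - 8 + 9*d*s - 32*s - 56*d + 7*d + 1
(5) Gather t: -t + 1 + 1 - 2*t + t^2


(1) = -3*a^3 + a^2*(4*b - 6) + a*(-b^2 + 18*b + 75) - 2*b^2 + 20*b + 150
(2) = -b^3 - 2*b^2 + b + 2
(3) = -2*x^2 + 15*x - 27
(4) = -42*d^2 - 49*d - 21*s^2 + s*(-63*d - 28) - 7
(5) = t^2 - 3*t + 2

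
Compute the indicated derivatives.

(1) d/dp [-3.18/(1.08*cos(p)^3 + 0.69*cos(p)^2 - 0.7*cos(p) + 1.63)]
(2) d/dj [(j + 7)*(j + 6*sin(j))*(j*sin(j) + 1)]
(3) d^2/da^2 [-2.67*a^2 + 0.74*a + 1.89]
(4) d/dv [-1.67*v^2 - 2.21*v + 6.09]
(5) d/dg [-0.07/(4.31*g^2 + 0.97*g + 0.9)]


(1) = (-10.3032*cos(p)^2 - 4.3884*cos(p) + 2.226)*sin(p)/(1.08*cos(p)^3 + 0.69*cos(p)^2 - 0.7*cos(p) + 1.63)^2
(2) = (j + 7)*(j + 6*sin(j))*(j*cos(j) + sin(j)) + (j + 7)*(j*sin(j) + 1)*(6*cos(j) + 1) + (j + 6*sin(j))*(j*sin(j) + 1)
(3) = -5.34000000000000
(4) = -3.34*v - 2.21
(5) = (0.6034*g + 0.0679)/(4.31*g^2 + 0.97*g + 0.9)^2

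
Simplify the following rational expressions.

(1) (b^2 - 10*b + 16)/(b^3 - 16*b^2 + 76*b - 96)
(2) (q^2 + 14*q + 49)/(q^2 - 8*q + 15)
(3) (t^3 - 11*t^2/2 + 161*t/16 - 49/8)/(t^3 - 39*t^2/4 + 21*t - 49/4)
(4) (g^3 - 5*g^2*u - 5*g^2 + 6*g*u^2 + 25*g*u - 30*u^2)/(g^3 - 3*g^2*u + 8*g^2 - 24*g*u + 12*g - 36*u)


(1) = 1/(b - 6)
(2) = (q^2 + 14*q + 49)/(q^2 - 8*q + 15)
(3) = (4*t^2 - 15*t + 14)/(4*t^2 - 32*t + 28)
(4) = (g^2 - 2*g*u - 5*g + 10*u)/(g^2 + 8*g + 12)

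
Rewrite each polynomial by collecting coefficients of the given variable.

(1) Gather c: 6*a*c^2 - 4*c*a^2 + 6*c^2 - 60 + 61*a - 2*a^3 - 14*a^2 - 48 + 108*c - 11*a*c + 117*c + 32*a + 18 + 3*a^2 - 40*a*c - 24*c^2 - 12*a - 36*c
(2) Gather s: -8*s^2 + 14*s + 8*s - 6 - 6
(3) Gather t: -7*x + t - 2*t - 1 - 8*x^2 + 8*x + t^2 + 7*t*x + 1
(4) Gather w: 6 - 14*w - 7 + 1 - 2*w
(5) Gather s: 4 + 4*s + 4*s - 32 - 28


(1) = -2*a^3 - 11*a^2 + 81*a + c^2*(6*a - 18) + c*(-4*a^2 - 51*a + 189) - 90
(2) = -8*s^2 + 22*s - 12
(3) = t^2 + t*(7*x - 1) - 8*x^2 + x
(4) = -16*w
(5) = 8*s - 56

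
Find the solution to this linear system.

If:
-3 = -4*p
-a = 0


Then:
a = 0
p = 3/4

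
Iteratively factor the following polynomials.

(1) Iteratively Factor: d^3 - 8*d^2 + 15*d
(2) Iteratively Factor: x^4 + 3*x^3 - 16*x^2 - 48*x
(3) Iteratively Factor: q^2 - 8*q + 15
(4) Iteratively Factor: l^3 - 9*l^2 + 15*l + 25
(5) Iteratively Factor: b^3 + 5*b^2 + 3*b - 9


(1) = (d - 5)*(d^2 - 3*d) = d*(d - 5)*(d - 3)
(2) = (x + 4)*(x^3 - x^2 - 12*x) = x*(x + 4)*(x^2 - x - 12) = x*(x + 3)*(x + 4)*(x - 4)
(3) = (q - 3)*(q - 5)
(4) = (l - 5)*(l^2 - 4*l - 5) = (l - 5)^2*(l + 1)
(5) = (b + 3)*(b^2 + 2*b - 3) = (b - 1)*(b + 3)*(b + 3)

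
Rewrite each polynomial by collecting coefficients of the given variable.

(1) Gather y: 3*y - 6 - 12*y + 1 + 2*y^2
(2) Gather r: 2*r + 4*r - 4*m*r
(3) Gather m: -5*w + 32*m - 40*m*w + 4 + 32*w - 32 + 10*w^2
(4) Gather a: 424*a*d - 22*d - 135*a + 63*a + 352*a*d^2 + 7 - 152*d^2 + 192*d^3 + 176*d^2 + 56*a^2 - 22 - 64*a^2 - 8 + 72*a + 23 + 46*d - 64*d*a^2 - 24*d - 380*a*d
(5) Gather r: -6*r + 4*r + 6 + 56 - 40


(1) = 2*y^2 - 9*y - 5
(2) = r*(6 - 4*m)
(3) = m*(32 - 40*w) + 10*w^2 + 27*w - 28
(4) = a^2*(-64*d - 8) + a*(352*d^2 + 44*d) + 192*d^3 + 24*d^2
(5) = 22 - 2*r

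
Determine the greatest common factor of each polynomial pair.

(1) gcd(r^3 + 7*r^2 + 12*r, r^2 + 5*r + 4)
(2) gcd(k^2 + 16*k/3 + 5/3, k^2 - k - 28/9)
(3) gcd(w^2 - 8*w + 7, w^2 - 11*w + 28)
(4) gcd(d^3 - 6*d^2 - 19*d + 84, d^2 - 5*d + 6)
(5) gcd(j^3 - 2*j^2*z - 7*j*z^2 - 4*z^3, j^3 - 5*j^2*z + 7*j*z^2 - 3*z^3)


(1) = r + 4
(2) = gcd((k + 1/3)*(k + 5), (k - 7/3)*(k + 4/3)) = 1
(3) = w - 7
(4) = d - 3
(5) = 1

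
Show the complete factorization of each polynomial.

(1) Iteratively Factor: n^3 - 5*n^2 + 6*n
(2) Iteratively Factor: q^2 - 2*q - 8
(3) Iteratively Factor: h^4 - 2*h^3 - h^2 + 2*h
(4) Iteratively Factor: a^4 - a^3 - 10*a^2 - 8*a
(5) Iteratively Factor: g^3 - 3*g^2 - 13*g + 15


(1) = (n)*(n^2 - 5*n + 6) = n*(n - 3)*(n - 2)
(2) = (q - 4)*(q + 2)
(3) = (h - 2)*(h^3 - h) = (h - 2)*(h - 1)*(h^2 + h) = (h - 2)*(h - 1)*(h + 1)*(h)
(4) = (a + 1)*(a^3 - 2*a^2 - 8*a) = (a + 1)*(a + 2)*(a^2 - 4*a) = a*(a + 1)*(a + 2)*(a - 4)
(5) = (g - 5)*(g^2 + 2*g - 3) = (g - 5)*(g - 1)*(g + 3)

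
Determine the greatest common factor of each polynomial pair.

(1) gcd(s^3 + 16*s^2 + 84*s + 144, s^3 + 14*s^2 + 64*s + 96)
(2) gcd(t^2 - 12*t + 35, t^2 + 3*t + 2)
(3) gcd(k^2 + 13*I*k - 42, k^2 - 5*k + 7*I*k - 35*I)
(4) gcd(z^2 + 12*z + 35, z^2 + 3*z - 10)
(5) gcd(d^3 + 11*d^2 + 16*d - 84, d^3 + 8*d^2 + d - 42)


(1) = s^2 + 10*s + 24
(2) = 1
(3) = gcd((k + 6*I)*(k + 7*I), (k - 5)*(k + 7*I)) = k + 7*I
(4) = gcd((z + 5)*(z + 7), (z - 2)*(z + 5)) = z + 5
(5) = d^2 + 5*d - 14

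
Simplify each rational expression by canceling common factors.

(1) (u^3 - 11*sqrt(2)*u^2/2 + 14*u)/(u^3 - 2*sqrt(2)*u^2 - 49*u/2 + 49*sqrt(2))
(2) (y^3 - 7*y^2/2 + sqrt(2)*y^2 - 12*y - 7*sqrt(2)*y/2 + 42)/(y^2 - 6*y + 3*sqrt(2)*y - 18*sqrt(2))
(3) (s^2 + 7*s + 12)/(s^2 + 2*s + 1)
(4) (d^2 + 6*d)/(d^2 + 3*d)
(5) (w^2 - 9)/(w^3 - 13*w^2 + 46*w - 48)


(1) = 4*u/(4*u + 14*sqrt(2))
(2) = (2*y^2 + y*(-7 - 4*sqrt(2)) + 14*sqrt(2))/(2*y - 12)
(3) = (s^2 + 7*s + 12)/(s^2 + 2*s + 1)
(4) = (d + 6)/(d + 3)
(5) = (w + 3)/(w^2 - 10*w + 16)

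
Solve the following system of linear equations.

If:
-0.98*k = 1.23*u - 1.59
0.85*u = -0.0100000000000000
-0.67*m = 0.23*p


Then:
k = 1.64
m = -0.343283582089552*p
u = -0.01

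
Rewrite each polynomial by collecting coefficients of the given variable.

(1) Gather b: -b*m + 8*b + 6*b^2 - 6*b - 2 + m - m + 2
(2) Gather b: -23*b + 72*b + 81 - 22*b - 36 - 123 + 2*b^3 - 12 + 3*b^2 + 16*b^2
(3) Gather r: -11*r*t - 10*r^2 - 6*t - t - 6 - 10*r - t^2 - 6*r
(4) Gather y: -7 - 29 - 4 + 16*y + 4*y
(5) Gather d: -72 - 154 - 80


(1) = 6*b^2 + b*(2 - m)
(2) = 2*b^3 + 19*b^2 + 27*b - 90
(3) = -10*r^2 + r*(-11*t - 16) - t^2 - 7*t - 6
(4) = 20*y - 40
(5) = -306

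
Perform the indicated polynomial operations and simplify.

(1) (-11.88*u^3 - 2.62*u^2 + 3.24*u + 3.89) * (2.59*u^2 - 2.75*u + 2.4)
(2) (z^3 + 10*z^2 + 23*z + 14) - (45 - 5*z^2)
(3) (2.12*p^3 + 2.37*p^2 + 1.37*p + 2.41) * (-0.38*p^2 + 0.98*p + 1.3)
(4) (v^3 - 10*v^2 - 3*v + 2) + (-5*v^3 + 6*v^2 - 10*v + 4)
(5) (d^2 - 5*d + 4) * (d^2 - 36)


(1) = -30.7692*u^5 + 25.8842*u^4 - 12.9154*u^3 - 5.1229*u^2 - 2.9215*u + 9.336
(2) = z^3 + 15*z^2 + 23*z - 31
(3) = -0.8056*p^5 + 1.177*p^4 + 4.558*p^3 + 3.5078*p^2 + 4.1428*p + 3.133
(4) = -4*v^3 - 4*v^2 - 13*v + 6
(5) = d^4 - 5*d^3 - 32*d^2 + 180*d - 144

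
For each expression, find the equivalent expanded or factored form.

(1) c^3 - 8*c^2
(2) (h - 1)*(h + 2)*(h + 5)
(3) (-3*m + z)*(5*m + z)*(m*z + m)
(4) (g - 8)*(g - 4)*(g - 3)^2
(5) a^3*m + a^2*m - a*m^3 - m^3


(1) = c^2*(c - 8)
(2) = h^3 + 6*h^2 + 3*h - 10
(3) = -15*m^3*z - 15*m^3 + 2*m^2*z^2 + 2*m^2*z + m*z^3 + m*z^2
(4) = g^4 - 18*g^3 + 113*g^2 - 300*g + 288
(5) = (a - m)*(a + m)*(a*m + m)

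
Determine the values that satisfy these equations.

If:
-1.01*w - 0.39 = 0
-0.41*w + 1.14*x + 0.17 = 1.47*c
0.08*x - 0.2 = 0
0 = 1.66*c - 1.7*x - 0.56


Then:
No Solution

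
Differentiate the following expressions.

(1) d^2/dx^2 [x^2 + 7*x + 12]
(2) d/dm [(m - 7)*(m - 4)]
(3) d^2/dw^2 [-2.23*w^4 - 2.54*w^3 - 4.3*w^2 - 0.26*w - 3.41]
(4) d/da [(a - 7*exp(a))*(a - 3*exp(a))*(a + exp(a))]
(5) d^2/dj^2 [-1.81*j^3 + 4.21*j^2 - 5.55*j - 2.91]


(1) = 2
(2) = 2*m - 11
(3) = -26.76*w^2 - 15.24*w - 8.6
(4) = -9*a^2*exp(a) + 3*a^2 + 22*a*exp(2*a) - 18*a*exp(a) + 63*exp(3*a) + 11*exp(2*a)
(5) = 8.42 - 10.86*j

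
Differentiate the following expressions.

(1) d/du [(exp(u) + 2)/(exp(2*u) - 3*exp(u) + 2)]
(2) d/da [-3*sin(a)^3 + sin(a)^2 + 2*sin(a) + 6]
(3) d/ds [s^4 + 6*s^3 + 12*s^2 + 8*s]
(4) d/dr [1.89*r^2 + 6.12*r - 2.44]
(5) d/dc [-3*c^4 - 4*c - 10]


(1) = (-(exp(u) + 2)*(2*exp(u) - 3) + exp(2*u) - 3*exp(u) + 2)*exp(u)/(exp(2*u) - 3*exp(u) + 2)^2
(2) = (-9*sin(a)^2 + 2*sin(a) + 2)*cos(a)
(3) = 4*s^3 + 18*s^2 + 24*s + 8
(4) = 3.78*r + 6.12
(5) = -12*c^3 - 4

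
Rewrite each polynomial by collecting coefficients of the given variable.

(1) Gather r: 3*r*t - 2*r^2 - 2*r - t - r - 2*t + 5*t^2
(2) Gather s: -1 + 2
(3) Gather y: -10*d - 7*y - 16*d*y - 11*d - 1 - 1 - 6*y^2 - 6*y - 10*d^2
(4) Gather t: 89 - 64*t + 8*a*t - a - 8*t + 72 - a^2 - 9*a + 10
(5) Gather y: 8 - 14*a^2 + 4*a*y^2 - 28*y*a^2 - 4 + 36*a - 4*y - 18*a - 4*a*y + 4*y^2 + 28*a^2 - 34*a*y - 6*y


(1) = -2*r^2 + r*(3*t - 3) + 5*t^2 - 3*t
(2) = 1
(3) = -10*d^2 - 21*d - 6*y^2 + y*(-16*d - 13) - 2
(4) = -a^2 - 10*a + t*(8*a - 72) + 171
(5) = 14*a^2 + 18*a + y^2*(4*a + 4) + y*(-28*a^2 - 38*a - 10) + 4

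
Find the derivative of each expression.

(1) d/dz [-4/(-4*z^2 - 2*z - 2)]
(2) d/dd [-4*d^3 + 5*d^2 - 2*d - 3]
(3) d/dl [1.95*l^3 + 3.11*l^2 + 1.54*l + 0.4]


(1) = 2*(-4*z - 1)/(2*z^2 + z + 1)^2
(2) = -12*d^2 + 10*d - 2
(3) = 5.85*l^2 + 6.22*l + 1.54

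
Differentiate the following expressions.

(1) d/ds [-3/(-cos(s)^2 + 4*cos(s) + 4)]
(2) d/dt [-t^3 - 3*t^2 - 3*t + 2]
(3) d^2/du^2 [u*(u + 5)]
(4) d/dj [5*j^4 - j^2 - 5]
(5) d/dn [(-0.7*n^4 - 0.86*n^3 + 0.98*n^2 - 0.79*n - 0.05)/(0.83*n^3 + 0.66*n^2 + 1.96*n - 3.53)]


(1) = 6*(cos(s) - 2)*sin(s)/(sin(s)^2 + 4*cos(s) + 3)^2
(2) = -3*t^2 - 6*t - 3
(3) = 2
(4) = 20*j^3 - 2*j
(5) = (-0.581*n^6 - 0.924*n^5 - 5.497*n^4 + 7.8242*n^3 + 11.6741*n^2 - 6.8528*n + 2.8867)/(0.6889*n^6 + 1.0956*n^5 + 3.6892*n^4 - 3.2726*n^3 - 0.818*n^2 - 13.8376*n + 12.4609)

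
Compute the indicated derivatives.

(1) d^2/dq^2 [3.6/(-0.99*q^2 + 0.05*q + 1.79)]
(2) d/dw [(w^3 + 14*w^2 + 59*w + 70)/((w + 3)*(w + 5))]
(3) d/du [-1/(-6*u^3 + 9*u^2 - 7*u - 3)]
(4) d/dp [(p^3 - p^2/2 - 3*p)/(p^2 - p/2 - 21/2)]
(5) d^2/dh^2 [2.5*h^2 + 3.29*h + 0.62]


(1) = (-7.05672*q^2 + 0.3564*q + 3.6*(1.98*q - 0.05)*(3.96*q - 0.1) + 12.75912)/(-0.99*q^2 + 0.05*q + 1.79)^3
(2) = (w^2 + 6*w + 13)/(w^2 + 6*w + 9)
(3) = (-18*u^2 + 18*u - 7)/(6*u^3 - 9*u^2 + 7*u + 3)^2
(4) = (4*p^4 - 4*p^3 - 113*p^2 + 42*p + 126)/(4*p^4 - 4*p^3 - 83*p^2 + 42*p + 441)
(5) = 5.00000000000000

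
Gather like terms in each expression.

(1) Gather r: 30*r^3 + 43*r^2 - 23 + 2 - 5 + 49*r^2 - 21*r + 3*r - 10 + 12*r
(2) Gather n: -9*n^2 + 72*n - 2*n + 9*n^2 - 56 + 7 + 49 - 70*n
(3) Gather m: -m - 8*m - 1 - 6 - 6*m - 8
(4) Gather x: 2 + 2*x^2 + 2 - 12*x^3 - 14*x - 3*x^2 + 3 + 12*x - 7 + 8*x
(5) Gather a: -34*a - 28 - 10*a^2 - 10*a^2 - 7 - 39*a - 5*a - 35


(1) = 30*r^3 + 92*r^2 - 6*r - 36
(2) = 0
(3) = -15*m - 15
(4) = -12*x^3 - x^2 + 6*x
(5) = -20*a^2 - 78*a - 70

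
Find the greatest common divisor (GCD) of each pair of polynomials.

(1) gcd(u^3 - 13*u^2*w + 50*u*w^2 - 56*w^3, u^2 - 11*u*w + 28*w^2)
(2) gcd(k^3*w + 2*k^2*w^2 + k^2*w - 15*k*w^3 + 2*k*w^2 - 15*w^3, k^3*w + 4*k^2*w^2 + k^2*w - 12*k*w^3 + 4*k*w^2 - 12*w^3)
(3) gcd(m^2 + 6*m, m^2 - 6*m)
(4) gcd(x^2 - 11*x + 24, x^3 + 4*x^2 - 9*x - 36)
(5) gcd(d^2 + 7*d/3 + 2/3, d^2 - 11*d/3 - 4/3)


(1) = u^2 - 11*u*w + 28*w^2
(2) = gcd((k - 3*w)*(k + 5*w)*(k*w + w), (k - 2*w)*(k + 6*w)*(k*w + w)) = k*w + w
(3) = gcd(m*(m + 6), m*(m - 6)) = m
(4) = x - 3
(5) = gcd((d + 1/3)*(d + 2), (d - 4)*(d + 1/3)) = d + 1/3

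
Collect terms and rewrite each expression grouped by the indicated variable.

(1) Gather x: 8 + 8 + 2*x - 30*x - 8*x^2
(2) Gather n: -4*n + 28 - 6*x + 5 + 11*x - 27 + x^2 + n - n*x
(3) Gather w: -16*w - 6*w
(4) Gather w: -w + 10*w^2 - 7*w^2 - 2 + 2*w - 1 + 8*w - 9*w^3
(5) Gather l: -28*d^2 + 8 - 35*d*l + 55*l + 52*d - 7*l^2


(1) = -8*x^2 - 28*x + 16
(2) = n*(-x - 3) + x^2 + 5*x + 6
(3) = -22*w
(4) = -9*w^3 + 3*w^2 + 9*w - 3
(5) = -28*d^2 + 52*d - 7*l^2 + l*(55 - 35*d) + 8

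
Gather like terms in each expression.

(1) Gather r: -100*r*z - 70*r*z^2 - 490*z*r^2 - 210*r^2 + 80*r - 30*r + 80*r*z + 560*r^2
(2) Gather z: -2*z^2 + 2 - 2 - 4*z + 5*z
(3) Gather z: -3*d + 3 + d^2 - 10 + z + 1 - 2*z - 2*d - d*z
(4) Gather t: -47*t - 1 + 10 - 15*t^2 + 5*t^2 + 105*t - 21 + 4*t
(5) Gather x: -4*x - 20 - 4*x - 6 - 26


(1) = r^2*(350 - 490*z) + r*(-70*z^2 - 20*z + 50)
(2) = -2*z^2 + z
(3) = d^2 - 5*d + z*(-d - 1) - 6
(4) = -10*t^2 + 62*t - 12
(5) = -8*x - 52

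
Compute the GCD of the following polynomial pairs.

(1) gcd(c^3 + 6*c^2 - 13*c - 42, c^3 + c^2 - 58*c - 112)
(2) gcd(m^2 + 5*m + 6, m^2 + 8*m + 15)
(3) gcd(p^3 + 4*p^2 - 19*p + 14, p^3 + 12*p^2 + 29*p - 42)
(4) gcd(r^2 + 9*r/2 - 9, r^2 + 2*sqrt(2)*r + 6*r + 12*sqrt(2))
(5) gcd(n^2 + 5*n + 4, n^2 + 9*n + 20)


(1) = c^2 + 9*c + 14
(2) = gcd((m + 2)*(m + 3), (m + 3)*(m + 5)) = m + 3
(3) = p^2 + 6*p - 7
(4) = r + 6
(5) = n + 4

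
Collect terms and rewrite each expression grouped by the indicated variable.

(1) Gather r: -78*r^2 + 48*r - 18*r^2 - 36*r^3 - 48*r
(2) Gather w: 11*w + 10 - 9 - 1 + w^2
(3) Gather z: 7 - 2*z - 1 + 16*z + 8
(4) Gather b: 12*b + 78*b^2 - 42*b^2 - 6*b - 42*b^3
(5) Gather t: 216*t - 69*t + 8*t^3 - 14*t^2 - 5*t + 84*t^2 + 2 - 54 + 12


(1) = -36*r^3 - 96*r^2
(2) = w^2 + 11*w
(3) = 14*z + 14
(4) = -42*b^3 + 36*b^2 + 6*b
(5) = 8*t^3 + 70*t^2 + 142*t - 40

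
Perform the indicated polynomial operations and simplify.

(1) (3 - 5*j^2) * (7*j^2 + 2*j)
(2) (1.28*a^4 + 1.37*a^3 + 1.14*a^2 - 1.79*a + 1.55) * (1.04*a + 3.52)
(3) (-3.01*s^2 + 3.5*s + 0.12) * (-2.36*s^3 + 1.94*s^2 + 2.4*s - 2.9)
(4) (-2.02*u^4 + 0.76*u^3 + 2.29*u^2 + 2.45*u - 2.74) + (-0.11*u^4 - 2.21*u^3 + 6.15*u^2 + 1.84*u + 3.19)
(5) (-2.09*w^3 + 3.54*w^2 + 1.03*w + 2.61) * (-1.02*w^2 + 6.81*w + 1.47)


(1) = -35*j^4 - 10*j^3 + 21*j^2 + 6*j
(2) = 1.3312*a^5 + 5.9304*a^4 + 6.008*a^3 + 2.1512*a^2 - 4.6888*a + 5.456
(3) = 7.1036*s^5 - 14.0994*s^4 - 0.7172*s^3 + 17.3618*s^2 - 9.862*s - 0.348
(4) = -2.13*u^4 - 1.45*u^3 + 8.44*u^2 + 4.29*u + 0.45
(5) = 2.1318*w^5 - 17.8437*w^4 + 19.9845*w^3 + 9.5559*w^2 + 19.2882*w + 3.8367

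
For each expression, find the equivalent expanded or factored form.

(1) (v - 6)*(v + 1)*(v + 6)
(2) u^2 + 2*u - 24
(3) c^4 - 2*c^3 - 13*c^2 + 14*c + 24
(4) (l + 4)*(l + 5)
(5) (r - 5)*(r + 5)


(1) = v^3 + v^2 - 36*v - 36
(2) = (u - 4)*(u + 6)
(3) = (c - 4)*(c - 2)*(c + 1)*(c + 3)
(4) = l^2 + 9*l + 20
(5) = r^2 - 25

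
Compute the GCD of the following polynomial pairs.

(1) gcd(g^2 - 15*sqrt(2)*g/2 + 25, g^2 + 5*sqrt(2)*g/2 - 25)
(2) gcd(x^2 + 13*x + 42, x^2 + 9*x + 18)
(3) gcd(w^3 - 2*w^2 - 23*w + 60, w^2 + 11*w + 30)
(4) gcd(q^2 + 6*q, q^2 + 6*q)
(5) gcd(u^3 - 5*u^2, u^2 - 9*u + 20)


(1) = gcd((g - 5*sqrt(2))*(g - 5*sqrt(2)/2), (g - 5*sqrt(2)/2)*(g + 5*sqrt(2))) = g - 5*sqrt(2)/2
(2) = x + 6
(3) = w + 5
(4) = gcd(q*(q + 6), q*(q + 6)) = q^2 + 6*q
(5) = u - 5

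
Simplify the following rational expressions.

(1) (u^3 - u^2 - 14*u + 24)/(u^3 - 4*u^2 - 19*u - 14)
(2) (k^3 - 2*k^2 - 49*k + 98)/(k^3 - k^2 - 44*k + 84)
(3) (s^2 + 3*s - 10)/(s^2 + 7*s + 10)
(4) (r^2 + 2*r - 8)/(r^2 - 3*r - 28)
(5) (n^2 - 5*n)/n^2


(1) = (u^3 - u^2 - 14*u + 24)/(u^3 - 4*u^2 - 19*u - 14)
(2) = (k - 7)/(k - 6)
(3) = (s - 2)/(s + 2)
(4) = (r - 2)/(r - 7)
(5) = (n - 5)/n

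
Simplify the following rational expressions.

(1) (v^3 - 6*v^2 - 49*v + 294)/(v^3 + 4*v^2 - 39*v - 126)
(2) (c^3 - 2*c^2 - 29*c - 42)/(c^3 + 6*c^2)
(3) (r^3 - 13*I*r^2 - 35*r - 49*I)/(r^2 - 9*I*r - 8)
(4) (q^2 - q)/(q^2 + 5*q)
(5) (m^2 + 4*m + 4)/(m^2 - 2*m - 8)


(1) = (v - 7)/(v + 3)
(2) = (c^3 - 2*c^2 - 29*c - 42)/(c^3 + 6*c^2)
(3) = (r^3 - 13*I*r^2 - 35*r - 49*I)/(r^2 - 9*I*r - 8)
(4) = (q - 1)/(q + 5)
(5) = (m + 2)/(m - 4)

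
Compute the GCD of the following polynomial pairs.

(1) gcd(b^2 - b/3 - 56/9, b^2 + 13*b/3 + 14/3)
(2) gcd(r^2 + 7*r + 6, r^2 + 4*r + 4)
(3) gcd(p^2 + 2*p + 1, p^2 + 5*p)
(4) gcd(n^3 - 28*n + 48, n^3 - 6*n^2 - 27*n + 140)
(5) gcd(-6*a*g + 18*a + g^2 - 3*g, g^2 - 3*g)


(1) = b + 7/3
(2) = gcd((r + 1)*(r + 6), (r + 2)^2) = 1
(3) = gcd((p + 1)^2, p*(p + 5)) = 1
(4) = gcd((n - 4)*(n - 2)*(n + 6), (n - 7)*(n - 4)*(n + 5)) = n - 4
(5) = g - 3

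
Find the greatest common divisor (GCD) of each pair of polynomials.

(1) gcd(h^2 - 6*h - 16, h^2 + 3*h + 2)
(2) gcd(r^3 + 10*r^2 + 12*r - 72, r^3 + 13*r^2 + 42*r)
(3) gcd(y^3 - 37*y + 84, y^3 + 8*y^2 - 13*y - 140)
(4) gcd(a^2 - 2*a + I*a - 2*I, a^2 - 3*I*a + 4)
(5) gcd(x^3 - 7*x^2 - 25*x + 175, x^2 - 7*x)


(1) = h + 2
(2) = gcd((r - 2)*(r + 6)^2, r*(r + 6)*(r + 7)) = r + 6
(3) = gcd((y - 4)*(y - 3)*(y + 7), (y - 4)*(y + 5)*(y + 7)) = y^2 + 3*y - 28
(4) = gcd((a - 2)*(a + I), (a - 4*I)*(a + I)) = a + I
(5) = gcd((x - 7)*(x - 5)*(x + 5), x*(x - 7)) = x - 7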